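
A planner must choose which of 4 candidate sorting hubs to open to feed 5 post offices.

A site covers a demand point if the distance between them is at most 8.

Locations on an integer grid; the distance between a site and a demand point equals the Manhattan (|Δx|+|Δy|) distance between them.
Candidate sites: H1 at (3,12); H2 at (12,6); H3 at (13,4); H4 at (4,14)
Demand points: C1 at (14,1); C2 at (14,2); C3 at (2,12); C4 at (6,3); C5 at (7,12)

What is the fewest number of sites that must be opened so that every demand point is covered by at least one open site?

2

Coverage sets (demand points within 8 of each site):
  H1: {C3, C5}
  H2: {C1, C2}
  H3: {C1, C2, C4}
  H4: {C3, C5}
No single site covers all 5 demand points.
But {H1, H3} covers everything, so the minimum is 2.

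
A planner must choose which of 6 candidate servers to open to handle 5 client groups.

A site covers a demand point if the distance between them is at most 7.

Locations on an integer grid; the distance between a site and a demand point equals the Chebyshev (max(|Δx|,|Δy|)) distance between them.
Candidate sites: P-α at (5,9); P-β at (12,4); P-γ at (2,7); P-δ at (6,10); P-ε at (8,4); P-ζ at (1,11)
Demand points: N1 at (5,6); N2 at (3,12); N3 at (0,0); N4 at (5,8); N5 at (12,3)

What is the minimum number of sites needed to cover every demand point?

Coverage sets (demand points within 7 of each site):
  P-α: {N1, N2, N4, N5}
  P-β: {N1, N4, N5}
  P-γ: {N1, N2, N3, N4}
  P-δ: {N1, N2, N4, N5}
  P-ε: {N1, N4, N5}
  P-ζ: {N1, N2, N4}
No single site covers all 5 demand points.
But {P-α, P-γ} covers everything, so the minimum is 2.

2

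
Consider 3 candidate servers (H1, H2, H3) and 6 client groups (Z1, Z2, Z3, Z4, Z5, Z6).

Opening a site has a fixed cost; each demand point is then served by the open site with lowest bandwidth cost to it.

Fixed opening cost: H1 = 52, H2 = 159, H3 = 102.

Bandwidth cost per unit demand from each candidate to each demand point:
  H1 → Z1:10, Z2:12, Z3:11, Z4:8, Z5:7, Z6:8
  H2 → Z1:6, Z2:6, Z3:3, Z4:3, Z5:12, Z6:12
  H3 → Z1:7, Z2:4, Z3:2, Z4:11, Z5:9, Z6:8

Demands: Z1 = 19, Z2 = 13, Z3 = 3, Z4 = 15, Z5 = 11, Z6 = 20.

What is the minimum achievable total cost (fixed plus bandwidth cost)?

694

Open {H1, H2}: assign each demand point to its cheapest open site.
  Z1→H2 19×6=114, Z2→H2 13×6=78, Z3→H2 3×3=9, Z4→H2 15×3=45, Z5→H1 11×7=77, Z6→H1 20×8=160
  bandwidth cost 483, fixed 211 → total 694.
Compare {H1, H3}: bandwidth cost 548 + fixed 154 = 702.
Compare {H3}: bandwidth cost 615 + fixed 102 = 717.
Compare {H2, H3}: bandwidth cost 476 + fixed 261 = 737.
All other subsets cost ≥ 702. Minimum total cost: 694.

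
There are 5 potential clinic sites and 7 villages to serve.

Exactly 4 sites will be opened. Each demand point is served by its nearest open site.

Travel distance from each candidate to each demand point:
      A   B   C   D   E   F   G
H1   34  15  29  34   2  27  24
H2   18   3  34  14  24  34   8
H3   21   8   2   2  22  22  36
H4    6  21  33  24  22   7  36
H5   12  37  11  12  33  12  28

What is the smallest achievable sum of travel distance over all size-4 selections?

Open {H1, H2, H3, H4}.
  A→H4 6, B→H2 3, C→H3 2, D→H3 2, E→H1 2, F→H4 7, G→H2 8  ⇒ total 30.
Compare {H1, H2, H3, H5}: total 41.
Compare {H1, H2, H4, H5}: total 49.
No size-4 selection does better; minimum is 30.

30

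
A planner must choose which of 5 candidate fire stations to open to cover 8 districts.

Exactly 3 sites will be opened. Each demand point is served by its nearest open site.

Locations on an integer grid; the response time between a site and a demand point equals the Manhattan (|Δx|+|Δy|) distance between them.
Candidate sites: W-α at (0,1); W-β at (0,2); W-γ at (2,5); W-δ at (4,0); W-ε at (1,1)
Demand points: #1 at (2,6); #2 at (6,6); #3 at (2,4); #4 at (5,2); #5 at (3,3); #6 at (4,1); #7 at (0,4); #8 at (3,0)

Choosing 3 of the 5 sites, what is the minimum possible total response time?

17

Open {W-β, W-γ, W-δ}.
  #1→W-γ 1, #2→W-γ 5, #3→W-γ 1, #4→W-δ 3, #5→W-γ 3, #6→W-δ 1, #7→W-β 2, #8→W-δ 1  ⇒ total 17.
Compare {W-α, W-γ, W-δ}: total 18.
Compare {W-γ, W-δ, W-ε}: total 18.
No size-3 selection does better; minimum is 17.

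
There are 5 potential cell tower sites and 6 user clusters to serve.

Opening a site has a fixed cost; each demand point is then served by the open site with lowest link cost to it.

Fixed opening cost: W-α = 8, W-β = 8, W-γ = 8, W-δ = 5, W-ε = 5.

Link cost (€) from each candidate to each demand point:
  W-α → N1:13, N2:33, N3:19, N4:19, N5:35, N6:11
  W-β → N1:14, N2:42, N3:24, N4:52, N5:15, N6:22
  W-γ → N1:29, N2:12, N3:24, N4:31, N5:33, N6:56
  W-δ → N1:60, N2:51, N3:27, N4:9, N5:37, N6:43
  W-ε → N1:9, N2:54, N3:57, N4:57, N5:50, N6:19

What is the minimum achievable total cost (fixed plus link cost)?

108

Open {W-α, W-β, W-γ, W-δ}: assign each demand point to its cheapest open site.
  N1→W-α 13, N2→W-γ 12, N3→W-α 19, N4→W-δ 9, N5→W-β 15, N6→W-α 11
  link cost 79, fixed 29 → total 108.
Compare {W-α, W-β, W-γ, W-δ, W-ε}: link cost 75 + fixed 34 = 109.
Compare {W-α, W-β, W-γ}: link cost 89 + fixed 24 = 113.
Compare {W-α, W-β, W-γ, W-ε}: link cost 85 + fixed 29 = 114.
All other subsets cost ≥ 109. Minimum total cost: 108.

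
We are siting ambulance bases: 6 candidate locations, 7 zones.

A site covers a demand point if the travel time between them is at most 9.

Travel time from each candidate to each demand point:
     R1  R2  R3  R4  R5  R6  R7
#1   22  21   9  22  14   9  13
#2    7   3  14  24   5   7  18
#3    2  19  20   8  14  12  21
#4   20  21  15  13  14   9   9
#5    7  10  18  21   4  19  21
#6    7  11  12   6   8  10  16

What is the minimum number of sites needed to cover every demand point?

Coverage sets (demand points within 9 of each site):
  #1: {R3, R6}
  #2: {R1, R2, R5, R6}
  #3: {R1, R4}
  #4: {R6, R7}
  #5: {R1, R5}
  #6: {R1, R4, R5}
No 3 sites suffice: every size-3 union leaves at least one demand point uncovered.
But {#1, #2, #3, #4} covers everything, so the minimum is 4.

4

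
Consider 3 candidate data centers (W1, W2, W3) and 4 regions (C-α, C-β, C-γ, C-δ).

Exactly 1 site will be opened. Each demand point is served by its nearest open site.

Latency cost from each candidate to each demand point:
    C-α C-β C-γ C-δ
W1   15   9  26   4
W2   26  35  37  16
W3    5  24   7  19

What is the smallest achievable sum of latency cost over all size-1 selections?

54

Open {W1}.
  C-α→W1 15, C-β→W1 9, C-γ→W1 26, C-δ→W1 4  ⇒ total 54.
Compare {W3}: total 55.
Compare {W2}: total 114.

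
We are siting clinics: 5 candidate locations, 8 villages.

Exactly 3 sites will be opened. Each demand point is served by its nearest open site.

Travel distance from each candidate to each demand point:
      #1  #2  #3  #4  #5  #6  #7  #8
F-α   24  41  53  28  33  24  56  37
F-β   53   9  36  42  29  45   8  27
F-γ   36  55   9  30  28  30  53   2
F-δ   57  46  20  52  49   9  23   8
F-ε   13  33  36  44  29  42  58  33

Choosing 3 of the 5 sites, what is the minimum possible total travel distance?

Open {F-β, F-γ, F-ε}.
  #1→F-ε 13, #2→F-β 9, #3→F-γ 9, #4→F-γ 30, #5→F-γ 28, #6→F-γ 30, #7→F-β 8, #8→F-γ 2  ⇒ total 129.
Compare {F-β, F-γ, F-δ}: total 131.
Compare {F-α, F-β, F-γ}: total 132.
No size-3 selection does better; minimum is 129.

129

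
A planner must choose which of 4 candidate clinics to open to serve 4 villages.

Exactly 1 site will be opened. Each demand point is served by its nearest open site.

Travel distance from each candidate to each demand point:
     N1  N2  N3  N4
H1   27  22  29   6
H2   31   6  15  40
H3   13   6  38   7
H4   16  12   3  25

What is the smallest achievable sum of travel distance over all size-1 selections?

56

Open {H4}.
  N1→H4 16, N2→H4 12, N3→H4 3, N4→H4 25  ⇒ total 56.
Compare {H3}: total 64.
Compare {H1}: total 84.
No size-1 selection does better; minimum is 56.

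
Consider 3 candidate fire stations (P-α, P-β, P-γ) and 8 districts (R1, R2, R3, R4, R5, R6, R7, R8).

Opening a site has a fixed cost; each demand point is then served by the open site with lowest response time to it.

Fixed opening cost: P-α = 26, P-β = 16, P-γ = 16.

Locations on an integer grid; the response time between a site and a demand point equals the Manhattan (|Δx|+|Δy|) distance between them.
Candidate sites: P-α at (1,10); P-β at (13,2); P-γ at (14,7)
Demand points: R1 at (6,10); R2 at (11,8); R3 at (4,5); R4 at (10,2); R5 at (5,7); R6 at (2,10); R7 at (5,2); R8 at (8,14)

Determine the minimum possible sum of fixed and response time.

93

Open {P-α, P-β}: assign each demand point to its cheapest open site.
  R1→P-α 5, R2→P-β 8, R3→P-α 8, R4→P-β 3, R5→P-α 7, R6→P-α 1, R7→P-β 8, R8→P-α 11
  response time 51, fixed 42 → total 93.
Compare {P-α}: response time 73 + fixed 26 = 99.
Compare {P-α, P-γ}: response time 57 + fixed 42 = 99.
Compare {P-γ}: response time 87 + fixed 16 = 103.
All other subsets cost ≥ 99. Minimum total cost: 93.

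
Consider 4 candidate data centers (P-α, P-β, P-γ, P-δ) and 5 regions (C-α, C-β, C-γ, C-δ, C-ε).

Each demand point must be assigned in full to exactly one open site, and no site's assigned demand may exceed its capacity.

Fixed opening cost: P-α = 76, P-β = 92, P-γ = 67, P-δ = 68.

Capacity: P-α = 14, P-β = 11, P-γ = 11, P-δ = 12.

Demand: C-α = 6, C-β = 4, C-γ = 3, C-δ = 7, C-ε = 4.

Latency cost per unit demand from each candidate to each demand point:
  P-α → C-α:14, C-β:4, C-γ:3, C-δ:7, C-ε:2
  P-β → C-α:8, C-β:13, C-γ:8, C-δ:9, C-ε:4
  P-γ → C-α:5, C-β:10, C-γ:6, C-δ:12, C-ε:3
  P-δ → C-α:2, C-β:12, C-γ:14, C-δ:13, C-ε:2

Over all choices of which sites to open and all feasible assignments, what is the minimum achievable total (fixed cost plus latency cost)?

238

Open {P-α, P-δ}; cheapest assignment that respects the capacities:
  P-α (cap 14, load 14): C-β, C-γ, C-δ — cost 4×4 + 3×3 + 7×7 = 74
  P-δ (cap 12, load 10): C-α, C-ε — cost 6×2 + 4×2 = 20
  Shipping 94, fixed 144 → total 238.
  Any other capacity-feasible assignment to {P-α, P-δ} ships for at least 94.
Compare {P-α, P-γ}: its best feasible assignment gives total 259.
Compare {P-α, P-γ, P-δ}: its best feasible assignment gives total 305.
Every other set of open sites that can feasibly serve all demand totals ≥ 259 even under its best assignment. Minimum: 238.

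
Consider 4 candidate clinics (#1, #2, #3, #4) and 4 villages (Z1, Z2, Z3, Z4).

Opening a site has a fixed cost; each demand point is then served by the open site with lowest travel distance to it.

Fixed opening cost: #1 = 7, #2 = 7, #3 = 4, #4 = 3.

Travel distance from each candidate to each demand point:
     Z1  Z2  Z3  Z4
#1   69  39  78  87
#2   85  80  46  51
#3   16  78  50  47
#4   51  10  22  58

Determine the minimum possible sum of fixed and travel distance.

Open {#3, #4}: assign each demand point to its cheapest open site.
  Z1→#3 16, Z2→#4 10, Z3→#4 22, Z4→#3 47
  travel distance 95, fixed 7 → total 102.
Compare {#1, #3, #4}: travel distance 95 + fixed 14 = 109.
Compare {#2, #3, #4}: travel distance 95 + fixed 14 = 109.
Compare {#1, #2, #3, #4}: travel distance 95 + fixed 21 = 116.
All other subsets cost ≥ 109. Minimum total cost: 102.

102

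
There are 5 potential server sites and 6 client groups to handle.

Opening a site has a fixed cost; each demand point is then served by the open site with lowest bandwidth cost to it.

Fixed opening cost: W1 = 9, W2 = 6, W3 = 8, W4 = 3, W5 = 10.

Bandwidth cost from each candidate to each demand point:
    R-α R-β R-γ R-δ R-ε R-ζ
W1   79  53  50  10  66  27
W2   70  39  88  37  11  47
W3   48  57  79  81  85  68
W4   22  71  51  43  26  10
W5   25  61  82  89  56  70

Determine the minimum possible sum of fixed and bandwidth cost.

160

Open {W1, W2, W4}: assign each demand point to its cheapest open site.
  R-α→W4 22, R-β→W2 39, R-γ→W1 50, R-δ→W1 10, R-ε→W2 11, R-ζ→W4 10
  bandwidth cost 142, fixed 18 → total 160.
Compare {W1, W2, W3, W4}: bandwidth cost 142 + fixed 26 = 168.
Compare {W1, W2, W4, W5}: bandwidth cost 142 + fixed 28 = 170.
Compare {W1, W2, W3, W4, W5}: bandwidth cost 142 + fixed 36 = 178.
All other subsets cost ≥ 168. Minimum total cost: 160.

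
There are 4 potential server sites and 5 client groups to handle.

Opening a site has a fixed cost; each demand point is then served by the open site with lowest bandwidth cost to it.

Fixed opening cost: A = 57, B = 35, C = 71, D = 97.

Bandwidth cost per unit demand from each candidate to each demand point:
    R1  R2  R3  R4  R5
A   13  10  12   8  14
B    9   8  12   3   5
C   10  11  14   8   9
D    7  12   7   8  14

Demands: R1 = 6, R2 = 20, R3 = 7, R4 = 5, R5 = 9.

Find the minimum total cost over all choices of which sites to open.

393

Open {B}: assign each demand point to its cheapest open site.
  R1→B 6×9=54, R2→B 20×8=160, R3→B 7×12=84, R4→B 5×3=15, R5→B 9×5=45
  bandwidth cost 358, fixed 35 → total 393.
Compare {B, D}: bandwidth cost 311 + fixed 132 = 443.
Compare {A, B}: bandwidth cost 358 + fixed 92 = 450.
Compare {B, C}: bandwidth cost 358 + fixed 106 = 464.
All other subsets cost ≥ 443. Minimum total cost: 393.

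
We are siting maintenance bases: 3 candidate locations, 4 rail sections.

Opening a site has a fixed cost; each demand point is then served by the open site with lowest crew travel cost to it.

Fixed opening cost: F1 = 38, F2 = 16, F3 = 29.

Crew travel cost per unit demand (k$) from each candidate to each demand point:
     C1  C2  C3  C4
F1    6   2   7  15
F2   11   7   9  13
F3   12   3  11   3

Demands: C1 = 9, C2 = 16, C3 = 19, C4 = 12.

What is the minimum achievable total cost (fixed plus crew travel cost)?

322

Open {F1, F3}: assign each demand point to its cheapest open site.
  C1→F1 9×6=54, C2→F1 16×2=32, C3→F1 19×7=133, C4→F3 12×3=36
  crew travel cost 255, fixed 67 → total 322.
Compare {F1, F2, F3}: crew travel cost 255 + fixed 83 = 338.
Compare {F2, F3}: crew travel cost 354 + fixed 45 = 399.
Compare {F1, F2}: crew travel cost 375 + fixed 54 = 429.
All other subsets cost ≥ 338. Minimum total cost: 322.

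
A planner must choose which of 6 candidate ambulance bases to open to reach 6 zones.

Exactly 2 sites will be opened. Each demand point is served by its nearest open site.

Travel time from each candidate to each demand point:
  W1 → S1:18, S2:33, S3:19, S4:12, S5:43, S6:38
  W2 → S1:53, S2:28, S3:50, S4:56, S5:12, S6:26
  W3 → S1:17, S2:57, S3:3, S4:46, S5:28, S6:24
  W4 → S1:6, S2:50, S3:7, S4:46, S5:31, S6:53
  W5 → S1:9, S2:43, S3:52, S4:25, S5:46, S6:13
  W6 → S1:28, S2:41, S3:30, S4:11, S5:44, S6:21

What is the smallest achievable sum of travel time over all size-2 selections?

115

Open {W1, W2}.
  S1→W1 18, S2→W2 28, S3→W1 19, S4→W1 12, S5→W2 12, S6→W2 26  ⇒ total 115.
Compare {W1, W3}: total 117.
Compare {W4, W6}: total 117.
No size-2 selection does better; minimum is 115.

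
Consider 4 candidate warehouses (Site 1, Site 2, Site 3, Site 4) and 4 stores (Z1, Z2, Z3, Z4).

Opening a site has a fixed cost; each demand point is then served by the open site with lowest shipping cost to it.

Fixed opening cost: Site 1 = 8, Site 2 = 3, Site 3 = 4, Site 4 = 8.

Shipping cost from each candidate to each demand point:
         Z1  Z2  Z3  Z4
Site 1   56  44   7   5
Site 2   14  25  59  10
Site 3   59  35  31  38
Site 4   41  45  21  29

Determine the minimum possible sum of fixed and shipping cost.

62

Open {Site 1, Site 2}: assign each demand point to its cheapest open site.
  Z1→Site 2 14, Z2→Site 2 25, Z3→Site 1 7, Z4→Site 1 5
  shipping cost 51, fixed 11 → total 62.
Compare {Site 1, Site 2, Site 3}: shipping cost 51 + fixed 15 = 66.
Compare {Site 1, Site 2, Site 4}: shipping cost 51 + fixed 19 = 70.
Compare {Site 1, Site 2, Site 3, Site 4}: shipping cost 51 + fixed 23 = 74.
All other subsets cost ≥ 66. Minimum total cost: 62.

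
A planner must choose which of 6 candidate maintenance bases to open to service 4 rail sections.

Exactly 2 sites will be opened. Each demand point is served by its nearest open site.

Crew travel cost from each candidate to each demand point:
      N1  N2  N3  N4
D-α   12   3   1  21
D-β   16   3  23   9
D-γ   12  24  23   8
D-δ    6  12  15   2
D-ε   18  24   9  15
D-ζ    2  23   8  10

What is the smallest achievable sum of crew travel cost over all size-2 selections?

Open {D-α, D-δ}.
  N1→D-δ 6, N2→D-α 3, N3→D-α 1, N4→D-δ 2  ⇒ total 12.
Compare {D-α, D-ζ}: total 16.
Compare {D-β, D-ζ}: total 22.
No size-2 selection does better; minimum is 12.

12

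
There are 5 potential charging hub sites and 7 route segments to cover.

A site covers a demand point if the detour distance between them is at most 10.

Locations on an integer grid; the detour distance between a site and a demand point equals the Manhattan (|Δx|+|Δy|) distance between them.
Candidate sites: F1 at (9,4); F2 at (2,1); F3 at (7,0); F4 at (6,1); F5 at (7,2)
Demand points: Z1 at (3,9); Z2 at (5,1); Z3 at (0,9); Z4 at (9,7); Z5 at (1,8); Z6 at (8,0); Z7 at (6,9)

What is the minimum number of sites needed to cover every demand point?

Coverage sets (demand points within 10 of each site):
  F1: {Z2, Z4, Z6, Z7}
  F2: {Z1, Z2, Z3, Z5, Z6}
  F3: {Z2, Z4, Z6, Z7}
  F4: {Z2, Z4, Z6, Z7}
  F5: {Z2, Z4, Z6, Z7}
No single site covers all 7 demand points.
But {F1, F2} covers everything, so the minimum is 2.

2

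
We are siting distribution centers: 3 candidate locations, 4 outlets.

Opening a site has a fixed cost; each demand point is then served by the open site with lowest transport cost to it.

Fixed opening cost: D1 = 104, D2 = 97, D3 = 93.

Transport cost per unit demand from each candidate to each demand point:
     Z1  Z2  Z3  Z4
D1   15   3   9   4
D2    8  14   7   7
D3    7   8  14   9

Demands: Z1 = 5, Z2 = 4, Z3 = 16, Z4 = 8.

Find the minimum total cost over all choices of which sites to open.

361

Open {D2}: assign each demand point to its cheapest open site.
  Z1→D2 5×8=40, Z2→D2 4×14=56, Z3→D2 16×7=112, Z4→D2 8×7=56
  transport cost 264, fixed 97 → total 361.
Compare {D1}: transport cost 263 + fixed 104 = 367.
Compare {D1, D2}: transport cost 196 + fixed 201 = 397.
Compare {D1, D3}: transport cost 223 + fixed 197 = 420.
All other subsets cost ≥ 367. Minimum total cost: 361.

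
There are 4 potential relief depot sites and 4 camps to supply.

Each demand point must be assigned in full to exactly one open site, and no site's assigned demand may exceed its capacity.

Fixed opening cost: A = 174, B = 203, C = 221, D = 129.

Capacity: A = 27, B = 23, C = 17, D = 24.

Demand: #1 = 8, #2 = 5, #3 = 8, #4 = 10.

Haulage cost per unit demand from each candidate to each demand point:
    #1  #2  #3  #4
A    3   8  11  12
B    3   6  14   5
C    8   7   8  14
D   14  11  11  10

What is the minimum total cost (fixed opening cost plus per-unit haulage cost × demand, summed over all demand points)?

Open {B, D}; cheapest assignment that respects the capacities:
  B (cap 23, load 23): #1, #2, #4 — cost 8×3 + 5×6 + 10×5 = 104
  D (cap 24, load 8): #3 — cost 8×11 = 88
  Shipping 192, fixed 332 → total 524.
  Any other capacity-feasible assignment to {B, D} ships for at least 192.
Compare {A, D}: its best feasible assignment gives total 555.
Compare {A, B}: its best feasible assignment gives total 569.
Every other set of open sites that can feasibly serve all demand totals ≥ 555 even under its best assignment. Minimum: 524.

524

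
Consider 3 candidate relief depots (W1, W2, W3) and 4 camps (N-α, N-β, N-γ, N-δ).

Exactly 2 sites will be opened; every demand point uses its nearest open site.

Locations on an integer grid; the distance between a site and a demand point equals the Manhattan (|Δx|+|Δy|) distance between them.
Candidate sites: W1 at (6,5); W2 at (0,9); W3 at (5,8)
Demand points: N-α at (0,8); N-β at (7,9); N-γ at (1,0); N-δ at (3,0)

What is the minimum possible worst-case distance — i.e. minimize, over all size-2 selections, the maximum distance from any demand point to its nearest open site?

10

Open {W1, W2}.
  Farthest demand point is N-γ at distance 10 (to W1); all others are ≤ 10.
With {W1, W3} the worst case is 10.
With {W2, W3} the worst case is 10.
No size-2 selection achieves below 10.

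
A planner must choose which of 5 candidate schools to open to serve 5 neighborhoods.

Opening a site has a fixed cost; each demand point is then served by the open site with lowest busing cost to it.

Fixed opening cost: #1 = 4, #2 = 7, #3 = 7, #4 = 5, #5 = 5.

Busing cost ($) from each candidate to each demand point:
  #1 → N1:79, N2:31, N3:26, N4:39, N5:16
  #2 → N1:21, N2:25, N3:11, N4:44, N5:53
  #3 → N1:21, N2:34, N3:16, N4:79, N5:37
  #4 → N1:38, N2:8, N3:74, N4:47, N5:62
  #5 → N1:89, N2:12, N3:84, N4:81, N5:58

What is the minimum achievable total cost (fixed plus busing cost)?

Open {#1, #2, #4}: assign each demand point to its cheapest open site.
  N1→#2 21, N2→#4 8, N3→#2 11, N4→#1 39, N5→#1 16
  busing cost 95, fixed 16 → total 111.
Compare {#1, #2, #5}: busing cost 99 + fixed 16 = 115.
Compare {#1, #3, #4}: busing cost 100 + fixed 16 = 116.
Compare {#1, #2, #4, #5}: busing cost 95 + fixed 21 = 116.
All other subsets cost ≥ 115. Minimum total cost: 111.

111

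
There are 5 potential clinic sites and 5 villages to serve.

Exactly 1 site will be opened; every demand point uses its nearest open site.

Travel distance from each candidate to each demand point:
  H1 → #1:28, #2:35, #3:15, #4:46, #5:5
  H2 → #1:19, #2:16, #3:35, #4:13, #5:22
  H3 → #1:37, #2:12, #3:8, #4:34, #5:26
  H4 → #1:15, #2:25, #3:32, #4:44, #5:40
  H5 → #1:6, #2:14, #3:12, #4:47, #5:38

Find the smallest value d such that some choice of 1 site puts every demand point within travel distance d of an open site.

35

Open {H2}.
  Farthest demand point is #3 at travel distance 35 (to H2); all others are ≤ 35.
With {H3} the worst case is 37.
With {H4} the worst case is 44.
No size-1 selection achieves below 35.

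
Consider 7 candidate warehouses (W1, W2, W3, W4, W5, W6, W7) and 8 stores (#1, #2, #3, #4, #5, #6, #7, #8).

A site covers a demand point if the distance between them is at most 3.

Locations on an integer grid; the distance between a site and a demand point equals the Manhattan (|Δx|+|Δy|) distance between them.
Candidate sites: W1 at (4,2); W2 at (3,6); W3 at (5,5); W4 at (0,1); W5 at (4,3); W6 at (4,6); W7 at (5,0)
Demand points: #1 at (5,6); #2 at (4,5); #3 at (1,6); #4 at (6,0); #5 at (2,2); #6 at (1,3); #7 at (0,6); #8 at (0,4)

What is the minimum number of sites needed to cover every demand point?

Coverage sets (demand points within 3 of each site):
  W1: {#2, #5}
  W2: {#1, #2, #3, #7}
  W3: {#1, #2}
  W4: {#5, #6, #8}
  W5: {#2, #5, #6}
  W6: {#1, #2, #3}
  W7: {#4}
No 2 sites suffice: every size-2 union leaves at least one demand point uncovered.
But {W2, W4, W7} covers everything, so the minimum is 3.

3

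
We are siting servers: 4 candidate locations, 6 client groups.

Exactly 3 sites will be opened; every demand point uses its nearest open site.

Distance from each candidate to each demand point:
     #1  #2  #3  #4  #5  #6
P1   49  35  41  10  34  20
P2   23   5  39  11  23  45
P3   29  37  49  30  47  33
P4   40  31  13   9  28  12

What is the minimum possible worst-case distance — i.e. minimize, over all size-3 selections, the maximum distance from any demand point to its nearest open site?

23

Open {P1, P2, P4}.
  Farthest demand point is #1 at distance 23 (to P2); all others are ≤ 23.
With {P2, P3, P4} the worst case is 23.
With {P1, P3, P4} the worst case is 31.
No size-3 selection achieves below 23.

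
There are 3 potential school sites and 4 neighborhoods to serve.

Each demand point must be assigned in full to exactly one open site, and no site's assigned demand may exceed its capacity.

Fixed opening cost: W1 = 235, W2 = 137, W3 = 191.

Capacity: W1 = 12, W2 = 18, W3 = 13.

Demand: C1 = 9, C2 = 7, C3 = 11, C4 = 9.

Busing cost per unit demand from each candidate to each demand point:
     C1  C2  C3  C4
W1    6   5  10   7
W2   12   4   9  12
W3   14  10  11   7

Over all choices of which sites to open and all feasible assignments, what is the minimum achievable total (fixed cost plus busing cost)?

807

Open {W1, W2, W3}; cheapest assignment that respects the capacities:
  W1 (cap 12, load 9): C1 — cost 9×6 = 54
  W2 (cap 18, load 18): C2, C3 — cost 7×4 + 11×9 = 127
  W3 (cap 13, load 9): C4 — cost 9×7 = 63
  Shipping 244, fixed 563 → total 807.
  Any other capacity-feasible assignment to {W1, W2, W3} ships for at least 244.
Total demand is 36 and no other set of sites has combined capacity ≥ 36, so {W1, W2, W3} is the only feasible choice of open sites. Minimum: 807.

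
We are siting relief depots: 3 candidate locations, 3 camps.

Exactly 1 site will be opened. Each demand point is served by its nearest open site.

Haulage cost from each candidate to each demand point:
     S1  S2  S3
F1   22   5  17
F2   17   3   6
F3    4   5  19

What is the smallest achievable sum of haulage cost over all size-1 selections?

Open {F2}.
  S1→F2 17, S2→F2 3, S3→F2 6  ⇒ total 26.
Compare {F3}: total 28.
Compare {F1}: total 44.

26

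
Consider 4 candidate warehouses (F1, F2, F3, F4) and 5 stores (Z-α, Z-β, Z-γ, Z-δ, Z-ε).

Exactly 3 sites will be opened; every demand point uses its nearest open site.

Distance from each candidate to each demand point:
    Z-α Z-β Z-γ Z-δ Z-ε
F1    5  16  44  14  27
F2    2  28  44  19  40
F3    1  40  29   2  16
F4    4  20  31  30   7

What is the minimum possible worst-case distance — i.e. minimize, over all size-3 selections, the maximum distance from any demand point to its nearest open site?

Open {F1, F2, F3}.
  Farthest demand point is Z-γ at distance 29 (to F3); all others are ≤ 29.
With {F1, F3, F4} the worst case is 29.
With {F2, F3, F4} the worst case is 29.
No size-3 selection achieves below 29.

29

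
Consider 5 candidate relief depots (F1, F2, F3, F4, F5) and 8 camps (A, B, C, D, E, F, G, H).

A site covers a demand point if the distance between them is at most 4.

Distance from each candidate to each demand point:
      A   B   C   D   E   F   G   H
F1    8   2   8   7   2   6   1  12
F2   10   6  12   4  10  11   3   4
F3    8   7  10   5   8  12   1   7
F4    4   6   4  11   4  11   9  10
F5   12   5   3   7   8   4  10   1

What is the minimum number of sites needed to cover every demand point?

Coverage sets (demand points within 4 of each site):
  F1: {B, E, G}
  F2: {D, G, H}
  F3: {G}
  F4: {A, C, E}
  F5: {C, F, H}
No 3 sites suffice: every size-3 union leaves at least one demand point uncovered.
But {F1, F2, F4, F5} covers everything, so the minimum is 4.

4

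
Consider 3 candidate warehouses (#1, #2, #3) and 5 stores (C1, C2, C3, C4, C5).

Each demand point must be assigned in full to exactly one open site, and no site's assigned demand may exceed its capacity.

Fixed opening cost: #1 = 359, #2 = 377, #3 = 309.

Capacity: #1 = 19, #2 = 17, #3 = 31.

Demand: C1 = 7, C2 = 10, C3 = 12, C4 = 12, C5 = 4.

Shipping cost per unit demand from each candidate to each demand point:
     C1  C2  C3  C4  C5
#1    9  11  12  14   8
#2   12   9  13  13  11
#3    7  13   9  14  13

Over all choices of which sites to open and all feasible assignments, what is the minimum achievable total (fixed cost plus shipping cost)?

Open {#1, #3}; cheapest assignment that respects the capacities:
  #1 (cap 19, load 14): C2, C5 — cost 10×11 + 4×8 = 142
  #3 (cap 31, load 31): C1, C3, C4 — cost 7×7 + 12×9 + 12×14 = 325
  Shipping 467, fixed 668 → total 1135.
  Any other capacity-feasible assignment to {#1, #3} ships for at least 467.
Compare {#2, #3}: its best feasible assignment gives total 1145.
Compare {#1, #2, #3}: its best feasible assignment gives total 1492.
Every other set of open sites that can feasibly serve all demand totals ≥ 1145 even under its best assignment. Minimum: 1135.

1135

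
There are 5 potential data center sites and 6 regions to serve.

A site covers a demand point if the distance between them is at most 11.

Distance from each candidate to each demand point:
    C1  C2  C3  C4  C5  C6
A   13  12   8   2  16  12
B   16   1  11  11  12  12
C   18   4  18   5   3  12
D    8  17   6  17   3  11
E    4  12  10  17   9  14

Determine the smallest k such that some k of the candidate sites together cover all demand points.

2

Coverage sets (demand points within 11 of each site):
  A: {C3, C4}
  B: {C2, C3, C4}
  C: {C2, C4, C5}
  D: {C1, C3, C5, C6}
  E: {C1, C3, C5}
No single site covers all 6 demand points.
But {B, D} covers everything, so the minimum is 2.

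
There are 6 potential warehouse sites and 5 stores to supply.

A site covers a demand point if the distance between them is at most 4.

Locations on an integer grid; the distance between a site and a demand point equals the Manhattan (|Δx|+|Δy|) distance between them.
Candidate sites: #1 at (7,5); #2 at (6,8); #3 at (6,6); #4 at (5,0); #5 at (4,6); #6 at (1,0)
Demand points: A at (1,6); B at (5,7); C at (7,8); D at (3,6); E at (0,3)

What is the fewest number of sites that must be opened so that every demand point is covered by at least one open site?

3

Coverage sets (demand points within 4 of each site):
  #1: {B, C}
  #2: {B, C}
  #3: {B, C, D}
  #4: {}
  #5: {A, B, D}
  #6: {E}
No 2 sites suffice: every size-2 union leaves at least one demand point uncovered.
But {#1, #5, #6} covers everything, so the minimum is 3.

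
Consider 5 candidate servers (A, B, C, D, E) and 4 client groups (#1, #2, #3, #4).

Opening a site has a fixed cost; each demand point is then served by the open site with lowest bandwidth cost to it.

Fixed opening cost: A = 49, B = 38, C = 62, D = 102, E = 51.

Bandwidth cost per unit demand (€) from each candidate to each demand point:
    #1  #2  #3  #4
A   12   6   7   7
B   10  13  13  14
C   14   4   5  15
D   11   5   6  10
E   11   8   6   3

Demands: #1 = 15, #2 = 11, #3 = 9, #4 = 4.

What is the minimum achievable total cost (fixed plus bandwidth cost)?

Open {E}: assign each demand point to its cheapest open site.
  #1→E 15×11=165, #2→E 11×8=88, #3→E 9×6=54, #4→E 4×3=12
  bandwidth cost 319, fixed 51 → total 370.
Compare {C, E}: bandwidth cost 266 + fixed 113 = 379.
Compare {A}: bandwidth cost 337 + fixed 49 = 386.
Compare {B, E}: bandwidth cost 304 + fixed 89 = 393.
All other subsets cost ≥ 379. Minimum total cost: 370.

370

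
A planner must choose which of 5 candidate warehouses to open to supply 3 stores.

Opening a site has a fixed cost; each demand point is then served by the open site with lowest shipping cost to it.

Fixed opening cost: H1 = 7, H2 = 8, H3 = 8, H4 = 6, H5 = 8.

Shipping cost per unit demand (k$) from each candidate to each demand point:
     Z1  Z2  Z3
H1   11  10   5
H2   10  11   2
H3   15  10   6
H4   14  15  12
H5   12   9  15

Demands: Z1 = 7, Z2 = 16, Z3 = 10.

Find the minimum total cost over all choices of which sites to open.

Open {H2, H5}: assign each demand point to its cheapest open site.
  Z1→H2 7×10=70, Z2→H5 16×9=144, Z3→H2 10×2=20
  shipping cost 234, fixed 16 → total 250.
Compare {H2, H4, H5}: shipping cost 234 + fixed 22 = 256.
Compare {H1, H2, H5}: shipping cost 234 + fixed 23 = 257.
Compare {H2, H3, H5}: shipping cost 234 + fixed 24 = 258.
All other subsets cost ≥ 256. Minimum total cost: 250.

250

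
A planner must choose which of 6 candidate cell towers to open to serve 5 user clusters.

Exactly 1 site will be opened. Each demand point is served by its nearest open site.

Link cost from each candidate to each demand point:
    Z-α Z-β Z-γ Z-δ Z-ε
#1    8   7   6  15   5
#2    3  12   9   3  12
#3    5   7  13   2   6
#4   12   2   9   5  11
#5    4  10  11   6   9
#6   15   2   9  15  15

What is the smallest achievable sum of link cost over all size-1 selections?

33

Open {#3}.
  Z-α→#3 5, Z-β→#3 7, Z-γ→#3 13, Z-δ→#3 2, Z-ε→#3 6  ⇒ total 33.
Compare {#2}: total 39.
Compare {#4}: total 39.
No size-1 selection does better; minimum is 33.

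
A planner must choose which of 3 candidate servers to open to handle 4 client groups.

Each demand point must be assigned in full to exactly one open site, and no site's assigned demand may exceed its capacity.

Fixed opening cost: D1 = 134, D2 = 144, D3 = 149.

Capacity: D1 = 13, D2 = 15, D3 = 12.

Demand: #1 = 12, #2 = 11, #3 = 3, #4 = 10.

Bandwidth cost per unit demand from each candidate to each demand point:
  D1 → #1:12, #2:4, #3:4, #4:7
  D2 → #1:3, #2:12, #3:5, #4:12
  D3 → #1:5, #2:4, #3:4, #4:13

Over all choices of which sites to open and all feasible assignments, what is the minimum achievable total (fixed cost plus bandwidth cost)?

589

Open {D1, D2, D3}; cheapest assignment that respects the capacities:
  D1 (cap 13, load 13): #3, #4 — cost 3×4 + 10×7 = 82
  D2 (cap 15, load 12): #1 — cost 12×3 = 36
  D3 (cap 12, load 11): #2 — cost 11×4 = 44
  Shipping 162, fixed 427 → total 589.
  Any other capacity-feasible assignment to {D1, D2, D3} ships for at least 162.
Total demand is 36 and no other set of sites has combined capacity ≥ 36, so {D1, D2, D3} is the only feasible choice of open sites. Minimum: 589.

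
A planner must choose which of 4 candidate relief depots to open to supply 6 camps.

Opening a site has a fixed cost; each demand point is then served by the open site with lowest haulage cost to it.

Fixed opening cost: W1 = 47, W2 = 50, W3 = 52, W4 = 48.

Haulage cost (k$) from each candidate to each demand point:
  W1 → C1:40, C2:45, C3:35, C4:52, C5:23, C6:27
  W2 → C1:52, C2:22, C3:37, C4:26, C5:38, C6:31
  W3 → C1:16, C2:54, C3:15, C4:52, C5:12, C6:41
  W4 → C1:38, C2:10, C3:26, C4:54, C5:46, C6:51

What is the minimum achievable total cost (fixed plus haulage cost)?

Open {W2, W3}: assign each demand point to its cheapest open site.
  C1→W3 16, C2→W2 22, C3→W3 15, C4→W2 26, C5→W3 12, C6→W2 31
  haulage cost 122, fixed 102 → total 224.
Compare {W3}: haulage cost 190 + fixed 52 = 242.
Compare {W3, W4}: haulage cost 146 + fixed 100 = 246.
Compare {W2}: haulage cost 206 + fixed 50 = 256.
All other subsets cost ≥ 242. Minimum total cost: 224.

224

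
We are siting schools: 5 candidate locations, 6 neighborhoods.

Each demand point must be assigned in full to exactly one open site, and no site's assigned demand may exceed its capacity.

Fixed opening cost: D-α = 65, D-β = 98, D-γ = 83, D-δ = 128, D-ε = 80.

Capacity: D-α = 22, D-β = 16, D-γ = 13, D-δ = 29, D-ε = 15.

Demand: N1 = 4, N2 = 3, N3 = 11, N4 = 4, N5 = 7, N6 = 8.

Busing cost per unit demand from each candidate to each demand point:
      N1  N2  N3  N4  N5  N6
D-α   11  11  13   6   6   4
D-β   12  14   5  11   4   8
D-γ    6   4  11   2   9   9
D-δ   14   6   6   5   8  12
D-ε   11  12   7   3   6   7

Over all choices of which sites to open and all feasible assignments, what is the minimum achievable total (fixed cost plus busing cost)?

385

Open {D-α, D-ε}; cheapest assignment that respects the capacities:
  D-α (cap 22, load 22): N1, N2, N5, N6 — cost 4×11 + 3×11 + 7×6 + 8×4 = 151
  D-ε (cap 15, load 15): N3, N4 — cost 11×7 + 4×3 = 89
  Shipping 240, fixed 145 → total 385.
  Any other capacity-feasible assignment to {D-α, D-ε} ships for at least 240.
Compare {D-α, D-β}: its best feasible assignment gives total 397.
Compare {D-α, D-δ}: its best feasible assignment gives total 415.
Every other set of open sites that can feasibly serve all demand totals ≥ 397 even under its best assignment. Minimum: 385.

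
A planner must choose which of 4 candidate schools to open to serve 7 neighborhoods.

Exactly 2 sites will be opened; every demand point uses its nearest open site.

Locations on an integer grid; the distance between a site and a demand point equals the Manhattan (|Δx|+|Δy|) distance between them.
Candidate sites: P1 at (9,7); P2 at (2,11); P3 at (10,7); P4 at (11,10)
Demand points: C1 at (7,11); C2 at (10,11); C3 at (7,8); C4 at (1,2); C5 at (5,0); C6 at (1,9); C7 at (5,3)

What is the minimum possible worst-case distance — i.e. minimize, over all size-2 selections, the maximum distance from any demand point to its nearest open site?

Open {P1, P2}.
  Farthest demand point is C5 at distance 11 (to P1); all others are ≤ 11.
With {P2, P3} the worst case is 12.
With {P1, P3} the worst case is 13.
No size-2 selection achieves below 11.

11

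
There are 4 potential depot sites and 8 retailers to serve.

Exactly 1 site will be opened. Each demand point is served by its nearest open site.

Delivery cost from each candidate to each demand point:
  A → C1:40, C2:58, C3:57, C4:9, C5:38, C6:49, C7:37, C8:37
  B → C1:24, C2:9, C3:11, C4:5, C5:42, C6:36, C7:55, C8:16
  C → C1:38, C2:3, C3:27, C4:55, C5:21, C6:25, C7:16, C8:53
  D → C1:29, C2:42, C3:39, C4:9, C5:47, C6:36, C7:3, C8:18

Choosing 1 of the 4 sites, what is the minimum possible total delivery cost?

198

Open {B}.
  C1→B 24, C2→B 9, C3→B 11, C4→B 5, C5→B 42, C6→B 36, C7→B 55, C8→B 16  ⇒ total 198.
Compare {D}: total 223.
Compare {C}: total 238.
No size-1 selection does better; minimum is 198.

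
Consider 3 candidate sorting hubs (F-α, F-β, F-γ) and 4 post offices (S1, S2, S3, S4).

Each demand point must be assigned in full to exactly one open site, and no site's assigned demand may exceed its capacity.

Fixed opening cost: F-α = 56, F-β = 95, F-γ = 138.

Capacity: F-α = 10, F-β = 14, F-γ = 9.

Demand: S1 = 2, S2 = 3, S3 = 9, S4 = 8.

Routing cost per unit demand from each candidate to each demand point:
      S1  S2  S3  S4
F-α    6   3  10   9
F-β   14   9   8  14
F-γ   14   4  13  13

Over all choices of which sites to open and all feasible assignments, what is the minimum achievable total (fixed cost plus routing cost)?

Open {F-α, F-β}; cheapest assignment that respects the capacities:
  F-α (cap 10, load 10): S1, S4 — cost 2×6 + 8×9 = 84
  F-β (cap 14, load 12): S2, S3 — cost 3×9 + 9×8 = 99
  Shipping 183, fixed 151 → total 334.
  Any other capacity-feasible assignment to {F-α, F-β} ships for at least 183.
Compare {F-α, F-β, F-γ}: its best feasible assignment gives total 457.
Compare {F-β, F-γ}: its best feasible assignment gives total 464.
Every other set of open sites that can feasibly serve all demand totals ≥ 457 even under its best assignment. Minimum: 334.

334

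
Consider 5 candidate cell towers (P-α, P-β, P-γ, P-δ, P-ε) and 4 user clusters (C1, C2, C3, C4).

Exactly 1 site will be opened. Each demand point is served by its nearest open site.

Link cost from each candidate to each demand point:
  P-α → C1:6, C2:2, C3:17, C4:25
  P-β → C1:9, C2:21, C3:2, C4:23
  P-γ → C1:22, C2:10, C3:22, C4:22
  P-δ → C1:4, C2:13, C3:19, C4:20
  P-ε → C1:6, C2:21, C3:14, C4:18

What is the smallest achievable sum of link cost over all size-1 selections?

Open {P-α}.
  C1→P-α 6, C2→P-α 2, C3→P-α 17, C4→P-α 25  ⇒ total 50.
Compare {P-β}: total 55.
Compare {P-δ}: total 56.
No size-1 selection does better; minimum is 50.

50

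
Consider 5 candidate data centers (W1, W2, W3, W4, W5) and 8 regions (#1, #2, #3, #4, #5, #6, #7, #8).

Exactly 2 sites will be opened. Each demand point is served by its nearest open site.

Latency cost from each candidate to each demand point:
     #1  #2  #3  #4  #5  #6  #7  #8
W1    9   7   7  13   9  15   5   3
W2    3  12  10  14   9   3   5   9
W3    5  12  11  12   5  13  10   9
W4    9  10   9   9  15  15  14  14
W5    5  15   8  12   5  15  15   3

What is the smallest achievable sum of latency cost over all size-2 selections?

Open {W1, W2}.
  #1→W2 3, #2→W1 7, #3→W1 7, #4→W1 13, #5→W1 9, #6→W2 3, #7→W1 5, #8→W1 3  ⇒ total 50.
Compare {W2, W5}: total 51.
Compare {W1, W3}: total 57.
No size-2 selection does better; minimum is 50.

50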